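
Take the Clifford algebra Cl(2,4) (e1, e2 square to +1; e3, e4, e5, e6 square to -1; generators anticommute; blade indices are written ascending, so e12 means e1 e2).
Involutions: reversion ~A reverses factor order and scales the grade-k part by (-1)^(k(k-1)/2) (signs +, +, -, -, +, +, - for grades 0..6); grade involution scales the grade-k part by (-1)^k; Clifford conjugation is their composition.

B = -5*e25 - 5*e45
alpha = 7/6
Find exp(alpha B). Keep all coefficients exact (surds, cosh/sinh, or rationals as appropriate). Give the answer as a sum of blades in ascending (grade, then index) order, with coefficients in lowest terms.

B^2 term by term: the squares give (-5)^2*(e25)^2 + (-5)^2*(e45)^2 = 25*(+1) + 25*(-1) = 0 (each basis 2-blade squares to minus the product of its generators' squares); cross terms between blades sharing an index anticommute and cancel. So B^2 = 0.
B^2 = 0, and the exponential is exactly linear here: exp(alpha B) = 1 + alpha B (parabolic case).
Answer: 1 - 35/6*e25 - 35/6*e45


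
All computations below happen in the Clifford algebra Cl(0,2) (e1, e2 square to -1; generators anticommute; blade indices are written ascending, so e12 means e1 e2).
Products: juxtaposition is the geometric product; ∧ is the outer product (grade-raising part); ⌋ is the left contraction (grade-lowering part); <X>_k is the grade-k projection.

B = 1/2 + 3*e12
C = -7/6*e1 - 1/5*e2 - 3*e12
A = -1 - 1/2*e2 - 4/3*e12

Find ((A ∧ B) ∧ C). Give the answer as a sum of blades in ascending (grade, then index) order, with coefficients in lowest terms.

step 1: -1/2 - 1/4*e2 - 11/3*e12
step 2: 7/12*e1 + 1/10*e2 + 29/24*e12
Answer: 7/12*e1 + 1/10*e2 + 29/24*e12


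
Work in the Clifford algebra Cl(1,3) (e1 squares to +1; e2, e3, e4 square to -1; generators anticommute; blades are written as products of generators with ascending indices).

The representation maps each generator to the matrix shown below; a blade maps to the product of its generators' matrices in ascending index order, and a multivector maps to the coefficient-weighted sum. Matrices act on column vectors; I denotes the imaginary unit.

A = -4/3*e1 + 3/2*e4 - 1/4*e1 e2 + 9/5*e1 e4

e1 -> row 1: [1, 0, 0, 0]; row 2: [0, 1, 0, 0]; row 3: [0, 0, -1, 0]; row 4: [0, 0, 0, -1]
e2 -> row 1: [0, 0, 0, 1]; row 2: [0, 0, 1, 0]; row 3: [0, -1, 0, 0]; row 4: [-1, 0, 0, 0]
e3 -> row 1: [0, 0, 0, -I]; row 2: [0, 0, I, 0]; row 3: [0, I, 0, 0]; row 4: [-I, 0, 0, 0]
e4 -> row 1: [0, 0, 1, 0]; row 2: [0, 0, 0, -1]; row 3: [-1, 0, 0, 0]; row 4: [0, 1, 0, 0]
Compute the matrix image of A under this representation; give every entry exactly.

Bivector images (products of the table entries): rho(e1 e2) = rho(e1)rho(e2) = row 1: [0, 0, 0, 1]; row 2: [0, 0, 1, 0]; row 3: [0, 1, 0, 0]; row 4: [1, 0, 0, 0]; rho(e1 e4) = rho(e1)rho(e4) = row 1: [0, 0, 1, 0]; row 2: [0, 0, 0, -1]; row 3: [1, 0, 0, 0]; row 4: [0, -1, 0, 0].
M = (-4/3)*rho(e1) + (3/2)*rho(e4) + (-1/4)*rho(e1 e2) + (9/5)*rho(e1 e4), summed entrywise:
Answer: row 1: [-4/3, 0, 33/10, -1/4]; row 2: [0, -4/3, -1/4, -33/10]; row 3: [3/10, -1/4, 4/3, 0]; row 4: [-1/4, -3/10, 0, 4/3]


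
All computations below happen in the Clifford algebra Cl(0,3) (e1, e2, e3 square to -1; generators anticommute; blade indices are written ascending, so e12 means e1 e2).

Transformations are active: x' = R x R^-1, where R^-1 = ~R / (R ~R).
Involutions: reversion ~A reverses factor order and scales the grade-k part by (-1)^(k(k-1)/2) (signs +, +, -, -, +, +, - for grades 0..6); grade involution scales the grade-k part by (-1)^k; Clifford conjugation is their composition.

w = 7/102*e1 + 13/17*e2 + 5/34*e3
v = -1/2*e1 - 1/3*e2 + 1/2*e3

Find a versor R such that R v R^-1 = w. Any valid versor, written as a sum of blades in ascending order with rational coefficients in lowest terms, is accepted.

Here q(v) = q(w) = -11/18; the classical choice R = v + w = -22/51*e1 + 22/51*e2 + 11/17*e3 then realises v -> w under the sandwich.
Answer: -22/51*e1 + 22/51*e2 + 11/17*e3


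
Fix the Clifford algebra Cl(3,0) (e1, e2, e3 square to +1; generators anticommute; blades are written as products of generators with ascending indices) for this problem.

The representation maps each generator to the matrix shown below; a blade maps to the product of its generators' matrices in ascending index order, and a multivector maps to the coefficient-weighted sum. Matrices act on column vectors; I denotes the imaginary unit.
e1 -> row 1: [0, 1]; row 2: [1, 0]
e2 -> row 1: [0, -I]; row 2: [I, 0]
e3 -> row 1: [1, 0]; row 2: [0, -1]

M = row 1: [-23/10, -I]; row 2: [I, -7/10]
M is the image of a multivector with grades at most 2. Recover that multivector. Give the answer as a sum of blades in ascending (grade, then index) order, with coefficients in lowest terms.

Method: 1, rho(e1), rho(e2), rho(e3) form a trace-orthogonal basis of the 2x2 complex matrices (tr(X Y) = 2 if X = Y, else 0), so M = m0*1 + m1*rho(e1) + m2*rho(e2) + m3*rho(e3) with m0 = tr(M)/2 = -3/2, m1 = tr(M rho(e1))/2 = 0, m2 = tr(M rho(e2))/2 = 1, m3 = tr(M rho(e3))/2 = -4/5.
Multiplying table entries, the bivector images are rho(e1 e2) = I*rho(e3), rho(e1 e3) = -I*rho(e2), rho(e2 e3) = I*rho(e1); with real blade coefficients the real parts of m0..m3 are the coefficients of 1, e1, e2, e3 and the imaginary parts give the bivectors (e2 e3: Im m1, e1 e3: -Im m2, e1 e2: Im m3).
Answer: -3/2 + e2 - 4/5*e3


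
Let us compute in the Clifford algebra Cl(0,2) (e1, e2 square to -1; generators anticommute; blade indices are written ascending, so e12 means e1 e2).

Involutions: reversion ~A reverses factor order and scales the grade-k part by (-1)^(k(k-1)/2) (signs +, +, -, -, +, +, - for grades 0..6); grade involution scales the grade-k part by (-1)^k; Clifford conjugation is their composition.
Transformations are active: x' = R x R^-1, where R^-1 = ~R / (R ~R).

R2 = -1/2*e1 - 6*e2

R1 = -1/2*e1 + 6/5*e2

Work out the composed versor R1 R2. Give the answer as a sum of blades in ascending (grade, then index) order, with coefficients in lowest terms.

Distribute over the terms of R1 (each basis-blade product reordered to ascending indices, repeated generators contracted through their squares):
(-1/2*e1) R2 = -1/4 + 3*e12
(6/5*e2) R2 = 36/5 + 3/5*e12
Summing the partial products and collecting blades:
Answer: 139/20 + 18/5*e12


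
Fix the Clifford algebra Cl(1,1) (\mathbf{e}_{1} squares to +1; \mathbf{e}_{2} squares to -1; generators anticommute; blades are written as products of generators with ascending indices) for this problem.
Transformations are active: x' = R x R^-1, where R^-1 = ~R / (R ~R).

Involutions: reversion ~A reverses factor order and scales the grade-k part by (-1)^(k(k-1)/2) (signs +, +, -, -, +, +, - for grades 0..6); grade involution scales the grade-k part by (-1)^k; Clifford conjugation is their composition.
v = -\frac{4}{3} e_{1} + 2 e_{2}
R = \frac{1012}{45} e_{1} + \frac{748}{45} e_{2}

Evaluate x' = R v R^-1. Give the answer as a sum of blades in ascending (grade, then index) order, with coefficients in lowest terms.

~R = \frac{1012}{45} e_{1} + \frac{748}{45} e_{2}, and R ~R = \frac{30976}{135}, so R^-1 = ~R / (\frac{30976}{135}).
R v = -\frac{8536}{135} + \frac{9064}{135} e_{1} e_{2}
Answer: -\frac{1991}{180} e_{1} - \frac{2009}{180} e_{2}


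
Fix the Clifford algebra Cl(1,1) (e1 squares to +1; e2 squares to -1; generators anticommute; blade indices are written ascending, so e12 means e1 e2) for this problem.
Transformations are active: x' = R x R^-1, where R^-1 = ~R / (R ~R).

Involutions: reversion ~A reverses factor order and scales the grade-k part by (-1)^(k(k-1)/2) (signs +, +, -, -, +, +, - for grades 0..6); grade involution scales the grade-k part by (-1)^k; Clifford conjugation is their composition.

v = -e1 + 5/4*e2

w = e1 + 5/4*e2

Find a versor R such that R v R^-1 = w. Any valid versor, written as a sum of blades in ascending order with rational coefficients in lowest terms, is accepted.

Since q(v) = q(w) = -9/16, the sum R = v + w = 5/2*e2 does the job whenever invertible.
Answer: 5/2*e2


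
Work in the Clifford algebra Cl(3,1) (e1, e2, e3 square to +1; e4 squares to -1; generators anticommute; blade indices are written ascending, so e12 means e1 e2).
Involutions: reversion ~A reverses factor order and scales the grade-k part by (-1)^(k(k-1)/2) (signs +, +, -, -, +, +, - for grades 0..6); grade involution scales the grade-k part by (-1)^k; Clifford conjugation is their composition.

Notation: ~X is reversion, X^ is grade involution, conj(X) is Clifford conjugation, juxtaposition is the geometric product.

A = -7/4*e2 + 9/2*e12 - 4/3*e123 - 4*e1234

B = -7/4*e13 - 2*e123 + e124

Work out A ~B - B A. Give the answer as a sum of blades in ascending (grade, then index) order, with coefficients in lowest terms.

first term: 8/3 - 7/3*e2 - 5*e3 - 7/2*e4 + 7/2*e13 - 7/4*e14 - 63/8*e23 - 7*e24 - 4/3*e34 + 49/16*e123
second term: -8/3 + 7/3*e2 + 13*e3 - 25/2*e4 - 7/2*e13 + 7/4*e14 - 63/8*e23 + 7*e24 - 4/3*e34 - 49/16*e123
Answer: 16/3 - 14/3*e2 - 18*e3 + 9*e4 + 7*e13 - 7/2*e14 - 14*e24 + 49/8*e123


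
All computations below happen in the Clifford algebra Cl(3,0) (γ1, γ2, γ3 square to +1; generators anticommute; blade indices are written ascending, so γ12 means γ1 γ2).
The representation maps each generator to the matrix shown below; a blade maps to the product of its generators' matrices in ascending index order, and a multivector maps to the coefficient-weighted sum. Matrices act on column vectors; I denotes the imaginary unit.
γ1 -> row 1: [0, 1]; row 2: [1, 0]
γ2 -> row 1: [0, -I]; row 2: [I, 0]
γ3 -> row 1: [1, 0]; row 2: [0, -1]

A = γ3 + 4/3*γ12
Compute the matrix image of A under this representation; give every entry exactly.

Bivector images (products of the table entries): rho(γ12) = rho(γ1)rho(γ2) = row 1: [I, 0]; row 2: [0, -I].
M = (1)*rho(γ3) + (4/3)*rho(γ12), summed entrywise:
Answer: row 1: [1 + 4*I/3, 0]; row 2: [0, -1 - 4*I/3]


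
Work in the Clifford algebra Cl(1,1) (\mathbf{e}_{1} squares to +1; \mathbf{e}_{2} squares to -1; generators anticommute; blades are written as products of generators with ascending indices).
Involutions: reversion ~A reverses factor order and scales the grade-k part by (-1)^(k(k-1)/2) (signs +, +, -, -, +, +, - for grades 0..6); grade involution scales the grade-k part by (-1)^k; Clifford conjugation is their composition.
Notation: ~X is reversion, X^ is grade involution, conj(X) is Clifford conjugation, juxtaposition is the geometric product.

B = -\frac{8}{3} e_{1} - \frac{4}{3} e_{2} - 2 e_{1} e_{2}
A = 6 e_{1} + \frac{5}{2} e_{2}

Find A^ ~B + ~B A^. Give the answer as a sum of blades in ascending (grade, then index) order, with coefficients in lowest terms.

first term: \frac{38}{3} - 5 e_{1} - 12 e_{2} + \frac{4}{3} e_{1} e_{2}
second term: \frac{38}{3} + 5 e_{1} + 12 e_{2} - \frac{4}{3} e_{1} e_{2}
Answer: \frac{76}{3}


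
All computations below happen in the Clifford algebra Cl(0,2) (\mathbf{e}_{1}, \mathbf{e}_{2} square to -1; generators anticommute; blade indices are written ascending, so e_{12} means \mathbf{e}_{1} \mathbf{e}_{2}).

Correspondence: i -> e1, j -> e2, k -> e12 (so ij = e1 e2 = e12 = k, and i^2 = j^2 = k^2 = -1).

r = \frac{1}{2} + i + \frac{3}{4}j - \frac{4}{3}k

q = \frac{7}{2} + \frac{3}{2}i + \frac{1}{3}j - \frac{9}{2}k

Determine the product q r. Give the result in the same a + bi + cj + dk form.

In blades: q = \frac{7}{2} + \frac{3}{2} e_{1} + \frac{1}{3} e_{2} - \frac{9}{2} e_{12}, r = \frac{1}{2} + e_{1} + \frac{3}{4} e_{2} - \frac{4}{3} e_{12}.
Distribute q over r term by term (generator squares from the signature, products reordered to ascending indices): (\frac{7}{2})*r = \frac{7}{4} + \frac{7}{2} e_{1} + \frac{21}{8} e_{2} - \frac{14}{3} e_{12}; (\frac{3}{2} e_{1})*r = -\frac{3}{2} + \frac{3}{4} e_{1} + 2 e_{2} + \frac{9}{8} e_{12}; (\frac{1}{3} e_{2})*r = -\frac{1}{4} - \frac{4}{9} e_{1} + \frac{1}{6} e_{2} - \frac{1}{3} e_{12}; (-\frac{9}{2} e_{12})*r = -6 + \frac{27}{8} e_{1} - \frac{9}{2} e_{2} - \frac{9}{4} e_{12}.
Sum: -6 + \frac{517}{72} e_{1} + \frac{7}{24} e_{2} - \frac{49}{8} e_{12}; translating back through the correspondence:
Answer: -6 + \frac{517}{72}i + \frac{7}{24}j - \frac{49}{8}k


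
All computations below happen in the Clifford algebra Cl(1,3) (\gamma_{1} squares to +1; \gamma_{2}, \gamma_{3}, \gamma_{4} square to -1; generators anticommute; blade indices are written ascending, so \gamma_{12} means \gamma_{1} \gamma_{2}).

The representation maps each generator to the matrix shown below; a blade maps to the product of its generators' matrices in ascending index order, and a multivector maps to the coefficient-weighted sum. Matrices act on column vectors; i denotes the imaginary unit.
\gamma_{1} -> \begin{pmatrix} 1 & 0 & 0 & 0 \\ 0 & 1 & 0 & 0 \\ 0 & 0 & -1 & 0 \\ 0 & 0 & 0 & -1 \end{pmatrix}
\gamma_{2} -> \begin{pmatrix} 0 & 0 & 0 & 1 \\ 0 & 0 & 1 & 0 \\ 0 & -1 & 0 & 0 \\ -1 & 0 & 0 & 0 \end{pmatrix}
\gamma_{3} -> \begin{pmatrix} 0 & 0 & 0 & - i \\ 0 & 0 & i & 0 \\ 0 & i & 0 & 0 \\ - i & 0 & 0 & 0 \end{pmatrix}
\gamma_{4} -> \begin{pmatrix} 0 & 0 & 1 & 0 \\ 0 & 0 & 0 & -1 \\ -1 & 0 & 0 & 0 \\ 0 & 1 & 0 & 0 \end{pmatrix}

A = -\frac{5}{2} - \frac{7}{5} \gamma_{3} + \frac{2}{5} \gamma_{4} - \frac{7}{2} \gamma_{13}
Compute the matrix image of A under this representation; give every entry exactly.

Bivector images (products of the table entries): rho(\gamma_{13}) = rho(\gamma_{1})rho(\gamma_{3}) = \begin{pmatrix} 0 & 0 & 0 & - i \\ 0 & 0 & i & 0 \\ 0 & - i & 0 & 0 \\ i & 0 & 0 & 0 \end{pmatrix}.
M = (-\frac{5}{2})*1 + (-\frac{7}{5})*rho(\gamma_{3}) + (\frac{2}{5})*rho(\gamma_{4}) + (-\frac{7}{2})*rho(\gamma_{13}), summed entrywise (1 is the identity matrix):
Answer: \begin{pmatrix} - \frac{5}{2} & 0 & \frac{2}{5} & \frac{49 i}{10} \\ 0 & - \frac{5}{2} & - \frac{49 i}{10} & - \frac{2}{5} \\ - \frac{2}{5} & \frac{21 i}{10} & - \frac{5}{2} & 0 \\ - \frac{21 i}{10} & \frac{2}{5} & 0 & - \frac{5}{2} \end{pmatrix}


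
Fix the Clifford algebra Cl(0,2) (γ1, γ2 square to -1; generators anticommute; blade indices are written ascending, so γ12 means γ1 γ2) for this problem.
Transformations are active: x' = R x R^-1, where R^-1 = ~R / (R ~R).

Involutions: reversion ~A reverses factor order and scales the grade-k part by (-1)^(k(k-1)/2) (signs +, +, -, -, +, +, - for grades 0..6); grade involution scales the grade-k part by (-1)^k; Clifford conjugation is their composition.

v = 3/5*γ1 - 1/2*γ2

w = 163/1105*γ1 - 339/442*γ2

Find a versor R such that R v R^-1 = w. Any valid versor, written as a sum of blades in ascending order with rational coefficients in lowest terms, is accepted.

Since q(v) = q(w) = -61/100, the sum R = v + w = 826/1105*γ1 - 280/221*γ2 does the job whenever invertible.
Answer: 826/1105*γ1 - 280/221*γ2


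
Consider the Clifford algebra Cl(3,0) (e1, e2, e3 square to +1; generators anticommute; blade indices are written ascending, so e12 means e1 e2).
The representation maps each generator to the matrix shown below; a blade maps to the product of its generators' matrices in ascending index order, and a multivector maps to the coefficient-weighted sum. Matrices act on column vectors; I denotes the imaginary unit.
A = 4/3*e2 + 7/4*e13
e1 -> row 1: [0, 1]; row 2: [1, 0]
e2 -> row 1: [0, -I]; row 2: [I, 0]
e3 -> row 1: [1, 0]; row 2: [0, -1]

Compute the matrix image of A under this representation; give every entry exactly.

Bivector images (products of the table entries): rho(e13) = rho(e1)rho(e3) = row 1: [0, -1]; row 2: [1, 0].
M = (4/3)*rho(e2) + (7/4)*rho(e13), summed entrywise:
Answer: row 1: [0, -7/4 - 4*I/3]; row 2: [7/4 + 4*I/3, 0]


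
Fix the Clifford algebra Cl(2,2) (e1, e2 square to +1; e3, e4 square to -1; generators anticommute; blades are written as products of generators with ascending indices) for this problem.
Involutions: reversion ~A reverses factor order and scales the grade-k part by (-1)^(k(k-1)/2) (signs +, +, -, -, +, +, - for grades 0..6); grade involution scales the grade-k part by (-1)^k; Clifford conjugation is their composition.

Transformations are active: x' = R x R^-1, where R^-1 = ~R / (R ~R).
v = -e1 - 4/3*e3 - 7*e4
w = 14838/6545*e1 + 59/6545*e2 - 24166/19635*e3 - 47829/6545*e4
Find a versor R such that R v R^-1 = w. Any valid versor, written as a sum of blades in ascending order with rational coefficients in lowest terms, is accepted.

Key observation: q(v) = q(w) = -448/9 (sandwiches preserve the norm), so R = v + w = 8293/6545*e1 + 59/6545*e2 - 16782/6545*e3 - 93644/6545*e4 works whenever it is invertible — the component of v along it is kept and (v - w)/2 reverses, sending v to w.
Answer: 8293/6545*e1 + 59/6545*e2 - 16782/6545*e3 - 93644/6545*e4


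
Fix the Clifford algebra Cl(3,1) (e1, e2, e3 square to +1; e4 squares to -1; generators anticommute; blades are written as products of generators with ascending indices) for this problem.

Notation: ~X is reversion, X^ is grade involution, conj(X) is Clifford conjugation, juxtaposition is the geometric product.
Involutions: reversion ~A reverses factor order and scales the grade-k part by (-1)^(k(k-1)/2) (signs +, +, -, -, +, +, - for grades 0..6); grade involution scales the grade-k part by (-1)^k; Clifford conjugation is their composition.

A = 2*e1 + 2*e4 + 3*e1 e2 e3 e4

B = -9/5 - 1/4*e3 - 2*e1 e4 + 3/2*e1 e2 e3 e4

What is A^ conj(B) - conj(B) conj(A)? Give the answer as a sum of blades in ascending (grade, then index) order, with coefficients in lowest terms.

first term: -9/2 - 2/5*e1 - 2/5*e4 - 1/2*e1 e3 + 6*e2 e3 + 1/2*e3 e4 - 3*e1 e2 e3 - 3/4*e1 e2 e4 - 3*e2 e3 e4 - 27/5*e1 e2 e3 e4
second term: -9/2 + 38/5*e1 + 38/5*e4 + 1/2*e1 e3 + 6*e2 e3 - 1/2*e3 e4 + 3*e1 e2 e3 + 3/4*e1 e2 e4 + 3*e2 e3 e4 - 27/5*e1 e2 e3 e4
Answer: -8*e1 - 8*e4 - e1 e3 + e3 e4 - 6*e1 e2 e3 - 3/2*e1 e2 e4 - 6*e2 e3 e4


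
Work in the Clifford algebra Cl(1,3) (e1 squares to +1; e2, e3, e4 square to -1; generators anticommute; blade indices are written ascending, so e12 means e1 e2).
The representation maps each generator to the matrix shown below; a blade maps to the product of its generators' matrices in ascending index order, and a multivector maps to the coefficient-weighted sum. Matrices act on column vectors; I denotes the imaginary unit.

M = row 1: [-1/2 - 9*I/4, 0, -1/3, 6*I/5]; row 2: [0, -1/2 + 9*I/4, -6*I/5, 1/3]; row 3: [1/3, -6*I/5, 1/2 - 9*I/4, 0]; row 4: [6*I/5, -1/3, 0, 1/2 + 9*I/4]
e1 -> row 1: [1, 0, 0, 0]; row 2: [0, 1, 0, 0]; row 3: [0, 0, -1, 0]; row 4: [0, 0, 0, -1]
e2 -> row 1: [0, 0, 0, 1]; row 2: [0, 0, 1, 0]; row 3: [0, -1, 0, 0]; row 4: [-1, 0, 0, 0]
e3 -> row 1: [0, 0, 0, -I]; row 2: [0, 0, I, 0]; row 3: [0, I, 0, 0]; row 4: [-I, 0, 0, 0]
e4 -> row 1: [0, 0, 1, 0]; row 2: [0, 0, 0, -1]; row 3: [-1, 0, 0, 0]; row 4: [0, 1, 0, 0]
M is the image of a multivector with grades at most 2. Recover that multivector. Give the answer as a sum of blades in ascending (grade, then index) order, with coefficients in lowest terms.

Method: the blade images are trace-orthogonal — tr(rho(e_A) rho(e_B)^-1) = 4 if A = B and 0 otherwise — and rho(e_A)^-1 = (e_A)^2 * rho(e_A) with (e_A)^2 = +1 or -1, so the coefficient of e_A in the preimage is (e_A)^2 * tr(M rho(e_A))/4.
Nonzero projections over blades of grade <= 2: e1: (e1)^2 = +1, tr(M rho(e1)) = -2, coefficient -1/2; e3: (e3)^2 = -1, tr(M rho(e3)) = 24/5, coefficient -6/5; e4: (e4)^2 = -1, tr(M rho(e4)) = 4/3, coefficient -1/3; e23: (e23)^2 = -1, tr(M rho(e23)) = -9, coefficient 9/4. Every other blade of grade <= 2 projects to 0.
Answer: -1/2*e1 - 6/5*e3 - 1/3*e4 + 9/4*e23


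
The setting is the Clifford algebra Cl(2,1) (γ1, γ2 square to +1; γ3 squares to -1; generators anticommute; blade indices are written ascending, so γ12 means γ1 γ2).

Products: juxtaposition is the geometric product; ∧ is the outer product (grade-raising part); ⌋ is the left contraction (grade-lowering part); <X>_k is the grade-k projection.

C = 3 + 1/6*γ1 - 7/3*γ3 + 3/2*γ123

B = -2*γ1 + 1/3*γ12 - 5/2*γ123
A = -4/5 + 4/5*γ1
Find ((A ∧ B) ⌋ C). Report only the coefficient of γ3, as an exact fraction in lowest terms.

step 1: 8/5*γ1 - 4/15*γ12 + 2*γ123
step 2: 49/15 + 2/5*γ3 + 12/5*γ23
Answer: 2/5


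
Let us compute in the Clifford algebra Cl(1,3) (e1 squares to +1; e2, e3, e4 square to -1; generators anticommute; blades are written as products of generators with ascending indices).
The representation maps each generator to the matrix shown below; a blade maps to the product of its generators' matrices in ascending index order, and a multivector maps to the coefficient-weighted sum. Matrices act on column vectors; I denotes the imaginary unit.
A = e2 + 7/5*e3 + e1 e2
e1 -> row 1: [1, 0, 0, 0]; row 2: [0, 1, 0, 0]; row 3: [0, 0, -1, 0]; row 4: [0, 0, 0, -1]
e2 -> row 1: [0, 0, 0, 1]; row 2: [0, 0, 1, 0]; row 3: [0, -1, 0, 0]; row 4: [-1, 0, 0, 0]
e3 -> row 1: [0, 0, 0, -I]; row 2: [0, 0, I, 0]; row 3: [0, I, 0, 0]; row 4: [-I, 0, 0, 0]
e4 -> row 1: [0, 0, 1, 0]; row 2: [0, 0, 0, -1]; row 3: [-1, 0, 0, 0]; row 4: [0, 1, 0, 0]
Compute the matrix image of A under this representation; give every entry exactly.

Bivector images (products of the table entries): rho(e1 e2) = rho(e1)rho(e2) = row 1: [0, 0, 0, 1]; row 2: [0, 0, 1, 0]; row 3: [0, 1, 0, 0]; row 4: [1, 0, 0, 0].
M = (1)*rho(e2) + (7/5)*rho(e3) + (1)*rho(e1 e2), summed entrywise:
Answer: row 1: [0, 0, 0, 2 - 7*I/5]; row 2: [0, 0, 2 + 7*I/5, 0]; row 3: [0, 7*I/5, 0, 0]; row 4: [-7*I/5, 0, 0, 0]


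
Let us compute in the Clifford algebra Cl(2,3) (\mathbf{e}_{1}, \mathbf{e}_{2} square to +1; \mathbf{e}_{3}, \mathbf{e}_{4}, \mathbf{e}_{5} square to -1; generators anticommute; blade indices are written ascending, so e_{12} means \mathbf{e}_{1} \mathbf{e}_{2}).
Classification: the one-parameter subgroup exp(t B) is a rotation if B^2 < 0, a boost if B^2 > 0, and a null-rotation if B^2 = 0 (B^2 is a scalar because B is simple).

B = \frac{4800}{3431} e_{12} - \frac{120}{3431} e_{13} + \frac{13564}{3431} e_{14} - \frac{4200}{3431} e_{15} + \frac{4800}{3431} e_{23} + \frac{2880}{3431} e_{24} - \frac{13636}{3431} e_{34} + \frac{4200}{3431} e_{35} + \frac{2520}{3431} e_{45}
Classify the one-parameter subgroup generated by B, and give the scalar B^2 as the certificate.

B^2 term by term: the squares give (\frac{4800}{3431})^2*(e_{12})^2 + (-\frac{120}{3431})^2*(e_{13})^2 + (\frac{13564}{3431})^2*(e_{14})^2 + (-\frac{4200}{3431})^2*(e_{15})^2 + (\frac{4800}{3431})^2*(e_{23})^2 + (\frac{2880}{3431})^2*(e_{24})^2 + (-\frac{13636}{3431})^2*(e_{34})^2 + (\frac{4200}{3431})^2*(e_{35})^2 + (\frac{2520}{3431})^2*(e_{45})^2 = \frac{23040000}{11771761}*(-1) + \frac{14400}{11771761}*(+1) + \frac{183982096}{11771761}*(+1) + \frac{17640000}{11771761}*(+1) + \frac{23040000}{11771761}*(+1) + \frac{8294400}{11771761}*(+1) + \frac{185940496}{11771761}*(-1) + \frac{17640000}{11771761}*(-1) + \frac{6350400}{11771761}*(-1) = 0 (each basis 2-blade squares to minus the product of its generators' squares); cross terms between blades sharing an index anticommute and cancel; the commuting (index-disjoint) pairs give grade-4 terms 2*c*c'*(blade product), which cancel blade by blade — e_{1234}: -\frac{130905600}{11771761} + \frac{691200}{11771761} + \frac{130214400}{11771761} = 0; e_{1235}: \frac{40320000}{11771761} - \frac{40320000}{11771761} = 0; e_{1245}: \frac{24192000}{11771761} - \frac{24192000}{11771761} = 0; e_{1345}: -\frac{604800}{11771761} - \frac{113937600}{11771761} + \frac{114542400}{11771761} = 0; e_{2345}: \frac{24192000}{11771761} - \frac{24192000}{11771761} = 0 — confirming B is simple. So B^2 = 0.
Answer: null-rotation, certificate B^2 = 0. Because 0 is invariant under every versor sandwich, the classification follows from its sign alone.


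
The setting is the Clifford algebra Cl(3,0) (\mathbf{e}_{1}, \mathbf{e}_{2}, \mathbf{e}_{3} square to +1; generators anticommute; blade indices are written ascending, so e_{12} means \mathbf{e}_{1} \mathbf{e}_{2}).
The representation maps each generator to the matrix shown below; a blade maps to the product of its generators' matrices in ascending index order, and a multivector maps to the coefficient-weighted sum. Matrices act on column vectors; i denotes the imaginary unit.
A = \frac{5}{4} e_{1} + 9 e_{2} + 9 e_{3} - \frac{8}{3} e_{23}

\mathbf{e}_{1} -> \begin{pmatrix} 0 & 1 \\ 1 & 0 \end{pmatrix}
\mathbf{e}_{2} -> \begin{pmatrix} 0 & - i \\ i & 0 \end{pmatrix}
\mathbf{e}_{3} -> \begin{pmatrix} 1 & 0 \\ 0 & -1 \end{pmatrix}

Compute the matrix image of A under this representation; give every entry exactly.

Bivector images (products of the table entries): rho(e_{23}) = rho(\mathbf{e}_{2})rho(\mathbf{e}_{3}) = \begin{pmatrix} 0 & i \\ i & 0 \end{pmatrix}.
M = (\frac{5}{4})*rho(e_{1}) + (9)*rho(e_{2}) + (9)*rho(e_{3}) + (-\frac{8}{3})*rho(e_{23}), summed entrywise:
Answer: \begin{pmatrix} 9 & \frac{5}{4} - \frac{35 i}{3} \\ \frac{5}{4} + \frac{19 i}{3} & -9 \end{pmatrix}


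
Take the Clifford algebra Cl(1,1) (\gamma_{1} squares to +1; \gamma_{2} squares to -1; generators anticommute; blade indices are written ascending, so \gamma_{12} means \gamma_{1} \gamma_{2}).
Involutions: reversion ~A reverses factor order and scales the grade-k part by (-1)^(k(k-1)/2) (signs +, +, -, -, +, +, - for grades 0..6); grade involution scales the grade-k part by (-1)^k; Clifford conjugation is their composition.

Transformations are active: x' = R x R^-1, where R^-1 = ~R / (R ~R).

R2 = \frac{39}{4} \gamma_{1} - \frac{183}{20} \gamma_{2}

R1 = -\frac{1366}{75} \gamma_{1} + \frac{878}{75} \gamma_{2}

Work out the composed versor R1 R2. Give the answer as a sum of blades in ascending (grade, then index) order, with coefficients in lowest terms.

Distribute over the terms of R1 (each basis-blade product reordered to ascending indices, repeated generators contracted through their squares):
(-\frac{1366}{75} \gamma_{1}) R2 = -\frac{8879}{50} + \frac{41663}{250} \gamma_{12}
(\frac{878}{75} \gamma_{2}) R2 = \frac{26779}{250} - \frac{5707}{50} \gamma_{12}
Summing the partial products and collecting blades:
Answer: -\frac{8808}{125} + \frac{6564}{125} \gamma_{12}


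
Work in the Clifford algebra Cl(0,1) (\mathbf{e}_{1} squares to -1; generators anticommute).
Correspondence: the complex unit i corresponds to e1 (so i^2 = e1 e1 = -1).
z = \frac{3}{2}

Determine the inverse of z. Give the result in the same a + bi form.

In blades: z = \frac{3}{2}.
With qbar = \frac{3}{2} (scalar fixed, mapped units negated), z qbar = \frac{9}{4} (the sum of squared coefficients), so z^-1 = qbar / (\frac{9}{4}) = \frac{2}{3}; translating back:
Answer: \frac{2}{3}


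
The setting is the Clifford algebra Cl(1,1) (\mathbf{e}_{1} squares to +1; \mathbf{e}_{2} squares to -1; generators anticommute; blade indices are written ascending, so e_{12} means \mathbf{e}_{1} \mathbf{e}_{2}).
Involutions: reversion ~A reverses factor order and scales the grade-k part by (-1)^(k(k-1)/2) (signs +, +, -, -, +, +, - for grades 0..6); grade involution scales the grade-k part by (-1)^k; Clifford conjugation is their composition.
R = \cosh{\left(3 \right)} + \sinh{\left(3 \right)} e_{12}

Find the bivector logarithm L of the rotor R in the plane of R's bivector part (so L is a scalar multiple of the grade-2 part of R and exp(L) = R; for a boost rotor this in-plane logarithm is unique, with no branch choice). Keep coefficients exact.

The scalar part of R is \cosh{\left(3 \right)}, so cosh pins the rapidity up to sign — the sign comes from the bivector part; dividing that part by sinh of the rapidity yields the plane, and the in-plane L = rapidity * plane is unique because the two sign choices cancel.
Concretely: cosh(rapidity) = \cosh{\left(3 \right)} gives rapidity = ±3, and since rapidity/sinh(rapidity) is even the sign is immaterial: L = (rapidity/sinh(rapidity)) * <R>_2 = (\frac{3}{\sinh{\left(3 \right)}}) * <R>_2.
Answer: 3 e_{12}


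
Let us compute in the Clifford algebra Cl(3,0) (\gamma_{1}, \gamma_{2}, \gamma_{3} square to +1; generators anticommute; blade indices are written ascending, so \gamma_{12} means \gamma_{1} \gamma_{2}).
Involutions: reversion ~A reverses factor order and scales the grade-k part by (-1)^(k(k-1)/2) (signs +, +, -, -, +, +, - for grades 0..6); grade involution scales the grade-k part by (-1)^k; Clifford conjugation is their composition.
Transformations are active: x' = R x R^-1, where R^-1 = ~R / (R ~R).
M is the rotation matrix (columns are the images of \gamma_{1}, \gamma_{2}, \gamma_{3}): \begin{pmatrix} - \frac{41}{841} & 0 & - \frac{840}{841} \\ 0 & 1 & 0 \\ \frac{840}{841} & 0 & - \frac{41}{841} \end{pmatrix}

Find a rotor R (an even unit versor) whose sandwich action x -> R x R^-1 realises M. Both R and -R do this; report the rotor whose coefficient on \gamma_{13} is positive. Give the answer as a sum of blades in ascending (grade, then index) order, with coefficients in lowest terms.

Method: write R = a + b12*\gamma_{12} + b13*\gamma_{13} + b23*\gamma_{23} with a^2 + b12^2 + b13^2 + b23^2 = 1 (so R^-1 = ~R). Expanding the columns R e_j ~R gives tr M = 4a^2 - 1 and, from the antisymmetric part, M21 - M12 = -4a*b12, M13 - M31 = 4a*b13, M32 - M23 = -4a*b23.
Here tr M = \frac{759}{841}, so a^2 = (1 + tr M)/4 = \frac{400}{841} and a = ±\frac{20}{29}. Taking a = \frac{20}{29}: M21 - M12 = 0, M13 - M31 = -\frac{1680}{841}, M32 - M23 = 0, giving b12 = 0, b13 = -\frac{21}{29}, b23 = 0, i.e. R = \frac{20}{29} - \frac{21}{29} \gamma_{13}.
Its \gamma_{13} coefficient is negative, so report the other preimage -R.
Answer: -\frac{20}{29} + \frac{21}{29} \gamma_{13}. Key observation: the double cover Spin(3) -> SO(3) sends R and -R to the same matrix (trace \frac{759}{841} here), so the stated sign of the \gamma_{13} coefficient is what selects one sheet.


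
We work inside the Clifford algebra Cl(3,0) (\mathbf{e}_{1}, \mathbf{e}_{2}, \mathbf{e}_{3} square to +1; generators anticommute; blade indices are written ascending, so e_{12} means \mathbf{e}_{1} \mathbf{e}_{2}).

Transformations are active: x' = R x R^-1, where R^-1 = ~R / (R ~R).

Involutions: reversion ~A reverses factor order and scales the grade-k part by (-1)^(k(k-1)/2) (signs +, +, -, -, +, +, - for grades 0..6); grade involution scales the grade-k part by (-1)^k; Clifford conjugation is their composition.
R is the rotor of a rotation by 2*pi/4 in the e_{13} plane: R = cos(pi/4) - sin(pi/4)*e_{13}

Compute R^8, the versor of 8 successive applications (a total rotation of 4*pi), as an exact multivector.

Half-angle bookkeeping: 8 applications in e_{13} add up to rotor phase 8*pi/4 = 2 \pi, so R^8 = cos(2 \pi) - sin(2 \pi)*e_{13}.
cos(2 \pi) = 1 and sin(2 \pi) = 0, so R^8 = 1. The total rotation 4*pi is 2 full turns, so every vector returns to itself, yet the rotor is +1, back on the identity sheet (an even number of 2*pi turns).
Answer: 1


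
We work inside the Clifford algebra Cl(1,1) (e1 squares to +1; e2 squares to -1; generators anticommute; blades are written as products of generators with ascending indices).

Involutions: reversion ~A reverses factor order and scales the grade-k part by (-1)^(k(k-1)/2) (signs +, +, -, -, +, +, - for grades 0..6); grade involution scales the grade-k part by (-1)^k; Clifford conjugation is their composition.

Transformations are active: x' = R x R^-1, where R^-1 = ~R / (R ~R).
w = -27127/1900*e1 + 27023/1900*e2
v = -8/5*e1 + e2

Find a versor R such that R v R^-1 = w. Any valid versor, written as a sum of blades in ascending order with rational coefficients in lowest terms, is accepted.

Reasoning: v^2 = w^2 = 39/25 since conjugation preserves the quadratic form; R = v + w = -30167/1900*e1 + 28923/1900*e2 is then valid when invertible, keeping its own part and reversing (v - w)/2.
Answer: -30167/1900*e1 + 28923/1900*e2


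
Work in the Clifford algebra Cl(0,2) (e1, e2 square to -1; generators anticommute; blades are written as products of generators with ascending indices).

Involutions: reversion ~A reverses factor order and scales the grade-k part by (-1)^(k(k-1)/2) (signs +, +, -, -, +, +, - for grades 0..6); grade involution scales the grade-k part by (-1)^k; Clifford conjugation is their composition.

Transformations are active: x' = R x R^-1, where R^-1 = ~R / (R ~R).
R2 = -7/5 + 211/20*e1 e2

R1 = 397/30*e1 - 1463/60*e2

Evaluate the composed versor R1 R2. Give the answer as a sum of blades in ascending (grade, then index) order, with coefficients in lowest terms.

Distribute over the terms of R1 (each basis-blade product reordered to ascending indices, repeated generators contracted through their squares):
(397/30*e1) R2 = -2779/150*e1 - 83767/600*e2
(-1463/60*e2) R2 = -308693/1200*e1 + 10241/300*e2
Summing the partial products and collecting blades:
Answer: -13237/48*e1 - 4219/40*e2


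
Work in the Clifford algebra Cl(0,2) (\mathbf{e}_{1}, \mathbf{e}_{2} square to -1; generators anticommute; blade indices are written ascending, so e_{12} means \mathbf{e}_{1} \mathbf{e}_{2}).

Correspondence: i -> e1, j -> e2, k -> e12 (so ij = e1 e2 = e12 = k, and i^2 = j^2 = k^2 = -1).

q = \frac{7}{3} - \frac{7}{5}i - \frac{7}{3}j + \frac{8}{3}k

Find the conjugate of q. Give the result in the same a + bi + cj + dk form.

In blades: q = \frac{7}{3} - \frac{7}{5} e_{1} - \frac{7}{3} e_{2} + \frac{8}{3} e_{12}.
Conjugation here is Clifford conjugation: the scalar is fixed and the grade-1 and grade-2 blades all flip sign, giving \frac{7}{3} + \frac{7}{5} e_{1} + \frac{7}{3} e_{2} - \frac{8}{3} e_{12}; translating back:
Answer: \frac{7}{3} + \frac{7}{5}i + \frac{7}{3}j - \frac{8}{3}k


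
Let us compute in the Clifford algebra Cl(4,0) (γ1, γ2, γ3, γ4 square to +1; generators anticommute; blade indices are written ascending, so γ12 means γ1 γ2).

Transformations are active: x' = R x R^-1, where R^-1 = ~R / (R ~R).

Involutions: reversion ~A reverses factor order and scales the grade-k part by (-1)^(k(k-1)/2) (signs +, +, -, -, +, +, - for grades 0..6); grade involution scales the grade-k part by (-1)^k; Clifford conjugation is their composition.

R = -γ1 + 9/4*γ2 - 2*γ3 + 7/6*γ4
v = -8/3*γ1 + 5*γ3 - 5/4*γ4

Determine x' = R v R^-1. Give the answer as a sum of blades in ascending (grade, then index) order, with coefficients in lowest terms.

~R = -γ1 + 9/4*γ2 - 2*γ3 + 7/6*γ4, and R ~R = 1645/144, so R^-1 = ~R / (1645/144).
R v = -211/24 + 6*γ12 - 31/3*γ13 + 157/36*γ14 + 45/4*γ23 - 45/16*γ24 - 10/3*γ34
Answer: 20756/4935*γ1 - 5697/1645*γ2 - 3161/1645*γ3 - 513/940*γ4


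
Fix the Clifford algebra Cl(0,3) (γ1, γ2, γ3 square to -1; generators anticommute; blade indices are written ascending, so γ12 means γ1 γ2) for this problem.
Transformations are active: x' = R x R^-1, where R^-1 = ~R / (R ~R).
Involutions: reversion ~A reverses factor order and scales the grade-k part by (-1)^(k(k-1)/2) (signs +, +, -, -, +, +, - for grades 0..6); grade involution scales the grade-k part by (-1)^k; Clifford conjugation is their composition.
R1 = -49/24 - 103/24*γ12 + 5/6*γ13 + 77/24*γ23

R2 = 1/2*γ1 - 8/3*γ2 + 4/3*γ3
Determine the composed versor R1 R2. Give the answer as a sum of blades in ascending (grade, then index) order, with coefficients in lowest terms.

Distribute over the terms of R2 (each basis-blade product reordered to ascending indices, repeated generators contracted through their squares):
R1 (1/2*γ1) = -49/48*γ1 - 103/48*γ2 + 5/12*γ3 + 77/48*γ123
R1 (-8/3*γ2) = -103/9*γ1 + 49/9*γ2 - 77/9*γ3 + 20/9*γ123
R1 (4/3*γ3) = -10/9*γ1 - 77/18*γ2 - 49/18*γ3 - 103/18*γ123
Summing the partial products and collecting blades:
Answer: -1955/144*γ1 - 47/48*γ2 - 391/36*γ3 - 91/48*γ123


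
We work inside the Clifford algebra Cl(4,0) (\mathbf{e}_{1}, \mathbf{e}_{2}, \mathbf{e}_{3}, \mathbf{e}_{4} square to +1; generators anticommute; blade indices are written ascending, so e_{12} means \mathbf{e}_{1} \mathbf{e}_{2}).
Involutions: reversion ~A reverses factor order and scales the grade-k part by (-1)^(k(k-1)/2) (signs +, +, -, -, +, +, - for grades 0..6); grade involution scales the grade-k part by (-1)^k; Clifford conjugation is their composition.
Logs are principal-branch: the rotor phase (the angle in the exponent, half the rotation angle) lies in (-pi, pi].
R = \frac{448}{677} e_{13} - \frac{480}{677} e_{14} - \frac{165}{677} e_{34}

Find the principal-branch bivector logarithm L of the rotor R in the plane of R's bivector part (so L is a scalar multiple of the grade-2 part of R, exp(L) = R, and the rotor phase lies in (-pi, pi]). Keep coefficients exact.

The scalar part of R is 0, and that scalar determines the rotor phase on the principal branch; recovering the unit plane as bivector-part over sine of the phase gives L = phase * plane.
Concretely: cos(phase) = 0 gives phase = ±\frac{\pi}{2}, and since phase/sin(phase) is even the sign is immaterial: L = (phase/sin(phase)) * <R>_2 = (\frac{\pi}{2}) * <R>_2.
Answer: \frac{224 \pi}{677} e_{13} - \frac{240 \pi}{677} e_{14} - \frac{165 \pi}{1354} e_{34}


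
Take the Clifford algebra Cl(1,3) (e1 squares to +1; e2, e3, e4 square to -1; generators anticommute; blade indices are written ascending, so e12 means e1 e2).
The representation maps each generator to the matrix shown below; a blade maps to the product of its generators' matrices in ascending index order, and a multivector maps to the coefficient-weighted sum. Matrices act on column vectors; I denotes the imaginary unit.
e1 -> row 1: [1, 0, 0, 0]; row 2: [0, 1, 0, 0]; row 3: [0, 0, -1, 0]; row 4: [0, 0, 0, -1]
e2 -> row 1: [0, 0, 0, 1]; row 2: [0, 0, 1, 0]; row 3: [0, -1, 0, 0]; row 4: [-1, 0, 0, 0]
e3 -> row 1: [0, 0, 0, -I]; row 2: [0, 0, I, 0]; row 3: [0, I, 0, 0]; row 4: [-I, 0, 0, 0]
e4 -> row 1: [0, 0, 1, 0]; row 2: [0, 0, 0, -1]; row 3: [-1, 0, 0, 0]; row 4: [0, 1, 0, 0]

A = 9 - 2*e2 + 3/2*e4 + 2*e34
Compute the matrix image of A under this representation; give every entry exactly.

Bivector images (products of the table entries): rho(e34) = rho(e3)rho(e4) = row 1: [0, -I, 0, 0]; row 2: [-I, 0, 0, 0]; row 3: [0, 0, 0, -I]; row 4: [0, 0, -I, 0].
M = (9)*1 + (-2)*rho(e2) + (3/2)*rho(e4) + (2)*rho(e34), summed entrywise (1 is the identity matrix):
Answer: row 1: [9, -2*I, 3/2, -2]; row 2: [-2*I, 9, -2, -3/2]; row 3: [-3/2, 2, 9, -2*I]; row 4: [2, 3/2, -2*I, 9]


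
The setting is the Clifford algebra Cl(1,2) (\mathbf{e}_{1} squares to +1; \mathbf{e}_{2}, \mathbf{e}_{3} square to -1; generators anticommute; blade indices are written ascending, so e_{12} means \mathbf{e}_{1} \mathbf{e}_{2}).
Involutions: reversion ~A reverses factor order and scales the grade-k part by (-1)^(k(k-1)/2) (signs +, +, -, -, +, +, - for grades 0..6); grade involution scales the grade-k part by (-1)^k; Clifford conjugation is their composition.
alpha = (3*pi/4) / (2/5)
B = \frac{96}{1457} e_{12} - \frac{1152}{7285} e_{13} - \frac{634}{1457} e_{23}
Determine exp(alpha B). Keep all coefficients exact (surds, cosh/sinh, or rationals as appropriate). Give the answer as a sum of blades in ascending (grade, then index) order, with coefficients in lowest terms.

B^2 term by term: the squares give (\frac{96}{1457})^2*(e_{12})^2 + (-\frac{1152}{7285})^2*(e_{13})^2 + (-\frac{634}{1457})^2*(e_{23})^2 = \frac{9216}{2122849}*(+1) + \frac{1327104}{53071225}*(+1) + \frac{401956}{2122849}*(-1) = -\frac{4}{25} (each basis 2-blade squares to minus the product of its generators' squares); cross terms between blades sharing an index anticommute and cancel. So B^2 = -\frac{4}{25}.
B^2 = -\frac{4}{25} — since the square is negative, the closed form is circular: l = \frac{2}{5}, alpha*l = \frac{3 \pi}{4}, so exp(alpha B) = cos(\frac{3 \pi}{4}) + (sin(\frac{3 \pi}{4})/(\frac{2}{5}))*B = - \frac{\sqrt{2}}{2} + (\frac{5 \sqrt{2}}{4})*B.
Answer: - \frac{\sqrt{2}}{2} + \frac{120 \sqrt{2}}{1457} e_{12} - \frac{288 \sqrt{2}}{1457} e_{13} - \frac{1585 \sqrt{2}}{2914} e_{23}


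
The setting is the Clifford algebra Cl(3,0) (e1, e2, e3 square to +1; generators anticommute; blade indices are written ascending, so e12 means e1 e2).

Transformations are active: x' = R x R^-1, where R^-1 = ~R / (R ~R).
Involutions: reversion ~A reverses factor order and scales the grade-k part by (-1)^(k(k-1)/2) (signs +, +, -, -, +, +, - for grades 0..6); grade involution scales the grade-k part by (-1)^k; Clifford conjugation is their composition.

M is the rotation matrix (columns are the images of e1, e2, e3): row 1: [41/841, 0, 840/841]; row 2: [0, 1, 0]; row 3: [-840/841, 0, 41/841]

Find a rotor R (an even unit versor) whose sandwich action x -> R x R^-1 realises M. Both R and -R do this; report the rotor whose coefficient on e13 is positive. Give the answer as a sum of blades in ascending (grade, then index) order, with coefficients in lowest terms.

Method: write R = a + b12*e12 + b13*e13 + b23*e23 with a^2 + b12^2 + b13^2 + b23^2 = 1 (so R^-1 = ~R). Expanding the columns R e_j ~R gives tr M = 4a^2 - 1 and, from the antisymmetric part, M21 - M12 = -4a*b12, M13 - M31 = 4a*b13, M32 - M23 = -4a*b23.
Here tr M = 923/841, so a^2 = (1 + tr M)/4 = 441/841 and a = ±21/29. Taking a = 21/29: M21 - M12 = 0, M13 - M31 = 1680/841, M32 - M23 = 0, giving b12 = 0, b13 = 20/29, b23 = 0, i.e. R = 21/29 + 20/29*e13.
Its e13 coefficient is already positive.
Answer: 21/29 + 20/29*e13. Why the constraint matters: R and -R act identically through the sandwich — M has trace 923/841 either way — so only the sign condition on e13 picks one of the two preimages.
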